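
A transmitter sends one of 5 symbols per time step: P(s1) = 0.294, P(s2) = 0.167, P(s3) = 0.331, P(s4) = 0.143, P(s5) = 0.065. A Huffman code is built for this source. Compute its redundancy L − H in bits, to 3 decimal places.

Entropy H = −Σ p log₂ p ≈ 2.1360 bits.
Huffman merges: 13/200+143/1000→26/125; 167/1000+26/125→3/8; 147/500+331/1000→5/8; 3/8+5/8→1. L = 276/125 ≈ 2.2080.
L − H = 2.2080 − 2.1360 = 0.072 bits.

0.072 bits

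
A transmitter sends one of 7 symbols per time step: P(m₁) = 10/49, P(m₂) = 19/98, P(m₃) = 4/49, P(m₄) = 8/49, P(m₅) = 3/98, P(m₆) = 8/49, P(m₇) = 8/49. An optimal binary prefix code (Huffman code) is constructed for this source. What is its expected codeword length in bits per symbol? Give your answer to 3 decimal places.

2.714 bits/symbol

Repeatedly combine the two least-probable nodes; the expected code length is the sum of the merged weights.
merge 3/98 + 4/49 → 11/98
merge 11/98 + 8/49 → 27/98
merge 8/49 + 8/49 → 16/49
merge 19/98 + 10/49 → 39/98
merge 27/98 + 16/49 → 59/98
merge 39/98 + 59/98 → 1
L = 11/98 + 27/98 + 16/49 + 39/98 + 59/98 + 1 = 19/7 ≈ 2.714 bits/symbol.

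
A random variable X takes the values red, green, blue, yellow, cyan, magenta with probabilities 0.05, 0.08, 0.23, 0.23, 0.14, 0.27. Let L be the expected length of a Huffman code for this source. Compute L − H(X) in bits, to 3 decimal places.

Entropy H = −Σ p log₂ p ≈ 2.3901 bits.
Huffman merges: 1/20+2/25→13/100; 13/100+7/50→27/100; 23/100+23/100→23/50; 27/100+27/100→27/50; 23/50+27/50→1. L = 12/5 ≈ 2.4000.
L − H = 2.4000 − 2.3901 = 0.010 bits.

0.010 bits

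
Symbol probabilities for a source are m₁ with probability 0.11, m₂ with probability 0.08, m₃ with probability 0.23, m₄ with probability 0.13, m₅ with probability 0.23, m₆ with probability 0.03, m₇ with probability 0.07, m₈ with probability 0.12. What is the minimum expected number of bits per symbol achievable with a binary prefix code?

Repeatedly combine the two least-probable nodes; the expected code length is the sum of the merged weights.
merge 3/100 + 7/100 → 1/10
merge 2/25 + 1/10 → 9/50
merge 11/100 + 3/25 → 23/100
merge 13/100 + 9/50 → 31/100
merge 23/100 + 23/100 → 23/50
merge 23/100 + 31/100 → 27/50
merge 23/50 + 27/50 → 1
L = 1/10 + 9/50 + 23/100 + 31/100 + 23/50 + 27/50 + 1 = 141/50 = 2.82 bits/symbol.

2.82 bits/symbol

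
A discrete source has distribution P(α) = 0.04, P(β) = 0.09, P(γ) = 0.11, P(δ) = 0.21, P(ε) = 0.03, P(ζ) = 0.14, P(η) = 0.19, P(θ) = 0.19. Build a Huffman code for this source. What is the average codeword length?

Repeatedly combine the two least-probable nodes; the expected code length is the sum of the merged weights.
merge 3/100 + 1/25 → 7/100
merge 7/100 + 9/100 → 4/25
merge 11/100 + 7/50 → 1/4
merge 4/25 + 19/100 → 7/20
merge 19/100 + 21/100 → 2/5
merge 1/4 + 7/20 → 3/5
merge 2/5 + 3/5 → 1
L = 7/100 + 4/25 + 1/4 + 7/20 + 2/5 + 3/5 + 1 = 283/100 = 2.83 bits/symbol.

2.83 bits/symbol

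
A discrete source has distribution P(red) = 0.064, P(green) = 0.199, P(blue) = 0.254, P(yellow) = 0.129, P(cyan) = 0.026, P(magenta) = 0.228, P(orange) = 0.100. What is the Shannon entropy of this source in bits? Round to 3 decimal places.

2.556 bits

H = −Σ pᵢ log₂ pᵢ.
−0.064·log₂(0.064) = 0.2538
−0.199·log₂(0.199) = 0.4635
−0.254·log₂(0.254) = 0.5022
−0.129·log₂(0.129) = 0.3811
−0.026·log₂(0.026) = 0.1369
−0.228·log₂(0.228) = 0.4863
−0.100·log₂(0.100) = 0.3322
Sum ≈ 2.5560 → 2.556 bits.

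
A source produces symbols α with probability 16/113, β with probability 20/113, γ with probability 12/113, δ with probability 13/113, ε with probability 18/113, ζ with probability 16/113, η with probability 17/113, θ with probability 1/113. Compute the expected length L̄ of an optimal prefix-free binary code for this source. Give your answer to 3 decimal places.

Repeatedly combine the two least-probable nodes; the expected code length is the sum of the merged weights.
merge 1/113 + 12/113 → 13/113
merge 13/113 + 13/113 → 26/113
merge 16/113 + 16/113 → 32/113
merge 17/113 + 18/113 → 35/113
merge 20/113 + 26/113 → 46/113
merge 32/113 + 35/113 → 67/113
merge 46/113 + 67/113 → 1
L = 13/113 + 26/113 + 32/113 + 35/113 + 46/113 + 67/113 + 1 = 332/113 ≈ 2.938 bits/symbol.

2.938 bits/symbol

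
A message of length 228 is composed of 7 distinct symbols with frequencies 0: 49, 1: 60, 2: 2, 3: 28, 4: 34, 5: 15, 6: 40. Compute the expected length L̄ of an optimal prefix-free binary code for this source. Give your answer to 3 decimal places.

Probabilities are the counts divided by 228.
Repeatedly combine the two least-probable nodes; the expected code length is the sum of the merged weights.
merge 1/114 + 5/76 → 17/228
merge 17/228 + 7/57 → 15/76
merge 17/114 + 10/57 → 37/114
merge 15/76 + 49/228 → 47/114
merge 5/19 + 37/114 → 67/114
merge 47/114 + 67/114 → 1
L = 17/228 + 15/76 + 37/114 + 47/114 + 67/114 + 1 = 148/57 ≈ 2.596 bits/symbol.

2.596 bits/symbol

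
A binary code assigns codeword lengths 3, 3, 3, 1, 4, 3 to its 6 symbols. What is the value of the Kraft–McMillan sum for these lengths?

With common denominator 2^4 = 16: Σ 2^(−ℓᵢ) = 2/16 + 2/16 + 2/16 + 8/16 + 1/16 + 2/16 = 17/16 = 1.0625.

1.0625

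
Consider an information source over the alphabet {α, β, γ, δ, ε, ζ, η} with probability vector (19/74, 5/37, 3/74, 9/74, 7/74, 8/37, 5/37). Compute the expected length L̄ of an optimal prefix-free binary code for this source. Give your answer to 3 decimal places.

Repeatedly combine the two least-probable nodes; the expected code length is the sum of the merged weights.
merge 3/74 + 7/74 → 5/37
merge 9/74 + 5/37 → 19/74
merge 5/37 + 5/37 → 10/37
merge 8/37 + 19/74 → 35/74
merge 19/74 + 10/37 → 39/74
merge 35/74 + 39/74 → 1
L = 5/37 + 19/74 + 10/37 + 35/74 + 39/74 + 1 = 197/74 ≈ 2.662 bits/symbol.

2.662 bits/symbol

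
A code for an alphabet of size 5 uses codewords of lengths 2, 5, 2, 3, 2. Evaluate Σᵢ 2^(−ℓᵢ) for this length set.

With common denominator 2^5 = 32: Σ 2^(−ℓᵢ) = 8/32 + 1/32 + 8/32 + 4/32 + 8/32 = 29/32 = 0.90625.

0.90625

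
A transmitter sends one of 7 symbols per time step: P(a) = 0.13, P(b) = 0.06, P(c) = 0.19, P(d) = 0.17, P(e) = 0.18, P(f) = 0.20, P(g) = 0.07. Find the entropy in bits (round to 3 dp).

H = −Σ pᵢ log₂ pᵢ.
−0.13·log₂(0.13) = 0.3826
−0.06·log₂(0.06) = 0.2435
−0.19·log₂(0.19) = 0.4552
−0.17·log₂(0.17) = 0.4346
−0.18·log₂(0.18) = 0.4453
−0.20·log₂(0.20) = 0.4644
−0.07·log₂(0.07) = 0.2686
Sum ≈ 2.6942 → 2.694 bits.

2.694 bits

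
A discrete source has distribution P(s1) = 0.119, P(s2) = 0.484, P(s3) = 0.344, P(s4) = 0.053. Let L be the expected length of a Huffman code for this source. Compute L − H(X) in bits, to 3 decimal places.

Entropy H = −Σ p log₂ p ≈ 1.6264 bits.
Huffman merges: 53/1000+119/1000→43/250; 43/250+43/125→129/250; 121/250+129/250→1. L = 211/125 ≈ 1.6880.
L − H = 1.6880 − 1.6264 = 0.062 bits.

0.062 bits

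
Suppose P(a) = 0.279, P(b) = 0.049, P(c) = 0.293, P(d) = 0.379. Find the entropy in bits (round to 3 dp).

H = −Σ pᵢ log₂ pᵢ.
−0.279·log₂(0.279) = 0.5138
−0.049·log₂(0.049) = 0.2132
−0.293·log₂(0.293) = 0.5189
−0.379·log₂(0.379) = 0.5305
Sum ≈ 1.7764 → 1.776 bits.

1.776 bits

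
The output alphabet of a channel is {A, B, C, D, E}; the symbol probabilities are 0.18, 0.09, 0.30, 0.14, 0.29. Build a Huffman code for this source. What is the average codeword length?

Repeatedly combine the two least-probable nodes; the expected code length is the sum of the merged weights.
merge 9/100 + 7/50 → 23/100
merge 9/50 + 23/100 → 41/100
merge 29/100 + 3/10 → 59/100
merge 41/100 + 59/100 → 1
L = 23/100 + 41/100 + 59/100 + 1 = 223/100 = 2.23 bits/symbol.

2.23 bits/symbol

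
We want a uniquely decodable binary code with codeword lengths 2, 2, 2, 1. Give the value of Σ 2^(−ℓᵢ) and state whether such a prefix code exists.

1.25; no

With common denominator 2^2 = 4: Σ 2^(−ℓᵢ) = 1/4 + 1/4 + 1/4 + 2/4 = 5/4 = 1.25.
Kraft's inequality requires Σ ≤ 1; here Σ = 1.25 > 1, so no such prefix code exists.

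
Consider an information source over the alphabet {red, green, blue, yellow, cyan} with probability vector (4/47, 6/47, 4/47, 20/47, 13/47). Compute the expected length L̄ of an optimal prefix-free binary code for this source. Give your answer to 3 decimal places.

Repeatedly combine the two least-probable nodes; the expected code length is the sum of the merged weights.
merge 4/47 + 4/47 → 8/47
merge 6/47 + 8/47 → 14/47
merge 13/47 + 14/47 → 27/47
merge 20/47 + 27/47 → 1
L = 8/47 + 14/47 + 27/47 + 1 = 96/47 ≈ 2.043 bits/symbol.

2.043 bits/symbol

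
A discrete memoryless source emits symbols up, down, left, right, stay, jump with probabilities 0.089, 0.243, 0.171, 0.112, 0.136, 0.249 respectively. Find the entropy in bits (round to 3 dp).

2.487 bits

H = −Σ pᵢ log₂ pᵢ.
−0.089·log₂(0.089) = 0.3106
−0.243·log₂(0.243) = 0.4960
−0.171·log₂(0.171) = 0.4357
−0.112·log₂(0.112) = 0.3537
−0.136·log₂(0.136) = 0.3915
−0.249·log₂(0.249) = 0.4994
Sum ≈ 2.4869 → 2.487 bits.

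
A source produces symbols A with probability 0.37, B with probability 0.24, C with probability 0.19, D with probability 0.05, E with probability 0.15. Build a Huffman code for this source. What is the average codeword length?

2.2 bits/symbol

Repeatedly combine the two least-probable nodes; the expected code length is the sum of the merged weights.
merge 1/20 + 3/20 → 1/5
merge 19/100 + 1/5 → 39/100
merge 6/25 + 37/100 → 61/100
merge 39/100 + 61/100 → 1
L = 1/5 + 39/100 + 61/100 + 1 = 11/5 = 2.2 bits/symbol.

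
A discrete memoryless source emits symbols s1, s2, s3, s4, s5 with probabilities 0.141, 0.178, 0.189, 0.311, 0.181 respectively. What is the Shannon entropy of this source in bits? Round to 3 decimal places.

2.266 bits

H = −Σ pᵢ log₂ pᵢ.
−0.141·log₂(0.141) = 0.3985
−0.178·log₂(0.178) = 0.4432
−0.189·log₂(0.189) = 0.4543
−0.311·log₂(0.311) = 0.5240
−0.181·log₂(0.181) = 0.4463
Sum ≈ 2.2664 → 2.266 bits.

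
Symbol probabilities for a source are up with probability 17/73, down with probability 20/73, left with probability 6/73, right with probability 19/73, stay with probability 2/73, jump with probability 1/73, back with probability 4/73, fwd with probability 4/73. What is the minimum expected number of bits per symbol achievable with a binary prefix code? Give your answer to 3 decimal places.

2.507 bits/symbol

Repeatedly combine the two least-probable nodes; the expected code length is the sum of the merged weights.
merge 1/73 + 2/73 → 3/73
merge 3/73 + 4/73 → 7/73
merge 4/73 + 6/73 → 10/73
merge 7/73 + 10/73 → 17/73
merge 17/73 + 17/73 → 34/73
merge 19/73 + 20/73 → 39/73
merge 34/73 + 39/73 → 1
L = 3/73 + 7/73 + 10/73 + 17/73 + 34/73 + 39/73 + 1 = 183/73 ≈ 2.507 bits/symbol.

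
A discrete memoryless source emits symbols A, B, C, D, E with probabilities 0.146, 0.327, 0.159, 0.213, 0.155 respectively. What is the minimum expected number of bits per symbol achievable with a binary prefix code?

Repeatedly combine the two least-probable nodes; the expected code length is the sum of the merged weights.
merge 73/500 + 31/200 → 301/1000
merge 159/1000 + 213/1000 → 93/250
merge 301/1000 + 327/1000 → 157/250
merge 93/250 + 157/250 → 1
L = 301/1000 + 93/250 + 157/250 + 1 = 2301/1000 = 2.301 bits/symbol.

2.301 bits/symbol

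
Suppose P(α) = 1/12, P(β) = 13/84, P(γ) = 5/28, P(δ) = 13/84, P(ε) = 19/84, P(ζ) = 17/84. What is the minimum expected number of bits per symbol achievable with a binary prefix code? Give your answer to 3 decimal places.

2.571 bits/symbol

Repeatedly combine the two least-probable nodes; the expected code length is the sum of the merged weights.
merge 1/12 + 13/84 → 5/21
merge 13/84 + 5/28 → 1/3
merge 17/84 + 19/84 → 3/7
merge 5/21 + 1/3 → 4/7
merge 3/7 + 4/7 → 1
L = 5/21 + 1/3 + 3/7 + 4/7 + 1 = 18/7 ≈ 2.571 bits/symbol.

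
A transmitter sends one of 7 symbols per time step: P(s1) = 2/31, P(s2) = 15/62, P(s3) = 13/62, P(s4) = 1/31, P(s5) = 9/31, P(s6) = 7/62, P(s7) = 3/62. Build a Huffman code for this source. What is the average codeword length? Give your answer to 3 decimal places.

Repeatedly combine the two least-probable nodes; the expected code length is the sum of the merged weights.
merge 1/31 + 3/62 → 5/62
merge 2/31 + 5/62 → 9/62
merge 7/62 + 9/62 → 8/31
merge 13/62 + 15/62 → 14/31
merge 8/31 + 9/31 → 17/31
merge 14/31 + 17/31 → 1
L = 5/62 + 9/62 + 8/31 + 14/31 + 17/31 + 1 = 77/31 ≈ 2.484 bits/symbol.

2.484 bits/symbol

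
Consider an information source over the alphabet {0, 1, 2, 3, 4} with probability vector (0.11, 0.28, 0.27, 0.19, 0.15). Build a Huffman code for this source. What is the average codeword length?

Repeatedly combine the two least-probable nodes; the expected code length is the sum of the merged weights.
merge 11/100 + 3/20 → 13/50
merge 19/100 + 13/50 → 9/20
merge 27/100 + 7/25 → 11/20
merge 9/20 + 11/20 → 1
L = 13/50 + 9/20 + 11/20 + 1 = 113/50 = 2.26 bits/symbol.

2.26 bits/symbol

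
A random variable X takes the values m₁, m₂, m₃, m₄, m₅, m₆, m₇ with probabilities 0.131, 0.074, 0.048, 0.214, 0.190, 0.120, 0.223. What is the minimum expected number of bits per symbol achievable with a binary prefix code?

Repeatedly combine the two least-probable nodes; the expected code length is the sum of the merged weights.
merge 6/125 + 37/500 → 61/500
merge 3/25 + 61/500 → 121/500
merge 131/1000 + 19/100 → 321/1000
merge 107/500 + 223/1000 → 437/1000
merge 121/500 + 321/1000 → 563/1000
merge 437/1000 + 563/1000 → 1
L = 61/500 + 121/500 + 321/1000 + 437/1000 + 563/1000 + 1 = 537/200 = 2.685 bits/symbol.

2.685 bits/symbol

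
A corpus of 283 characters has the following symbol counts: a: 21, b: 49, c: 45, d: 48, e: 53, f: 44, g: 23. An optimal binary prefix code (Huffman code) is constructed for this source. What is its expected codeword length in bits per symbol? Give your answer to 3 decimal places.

2.795 bits/symbol

Probabilities are the counts divided by 283.
Repeatedly combine the two least-probable nodes; the expected code length is the sum of the merged weights.
merge 21/283 + 23/283 → 44/283
merge 44/283 + 44/283 → 88/283
merge 45/283 + 48/283 → 93/283
merge 49/283 + 53/283 → 102/283
merge 88/283 + 93/283 → 181/283
merge 102/283 + 181/283 → 1
L = 44/283 + 88/283 + 93/283 + 102/283 + 181/283 + 1 = 791/283 ≈ 2.795 bits/symbol.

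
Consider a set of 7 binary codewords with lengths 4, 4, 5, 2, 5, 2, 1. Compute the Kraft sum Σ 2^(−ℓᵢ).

1.1875

With common denominator 2^5 = 32: Σ 2^(−ℓᵢ) = 2/32 + 2/32 + 1/32 + 8/32 + 1/32 + 8/32 + 16/32 = 38/32 = 1.1875.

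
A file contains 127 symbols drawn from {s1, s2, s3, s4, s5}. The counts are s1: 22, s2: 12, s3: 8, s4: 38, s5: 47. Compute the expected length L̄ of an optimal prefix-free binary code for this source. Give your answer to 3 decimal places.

Probabilities are the counts divided by 127.
Repeatedly combine the two least-probable nodes; the expected code length is the sum of the merged weights.
merge 8/127 + 12/127 → 20/127
merge 20/127 + 22/127 → 42/127
merge 38/127 + 42/127 → 80/127
merge 47/127 + 80/127 → 1
L = 20/127 + 42/127 + 80/127 + 1 = 269/127 ≈ 2.118 bits/symbol.

2.118 bits/symbol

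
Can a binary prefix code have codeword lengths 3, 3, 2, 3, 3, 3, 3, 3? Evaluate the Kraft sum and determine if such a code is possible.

1.125; no

With common denominator 2^3 = 8: Σ 2^(−ℓᵢ) = 1/8 + 1/8 + 2/8 + 1/8 + 1/8 + 1/8 + 1/8 + 1/8 = 9/8 = 1.125.
Kraft's inequality requires Σ ≤ 1; here Σ = 1.125 > 1, so no such prefix code exists.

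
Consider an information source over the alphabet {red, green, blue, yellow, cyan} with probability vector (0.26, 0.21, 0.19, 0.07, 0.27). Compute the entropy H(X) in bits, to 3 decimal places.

H = −Σ pᵢ log₂ pᵢ.
−0.26·log₂(0.26) = 0.5053
−0.21·log₂(0.21) = 0.4728
−0.19·log₂(0.19) = 0.4552
−0.07·log₂(0.07) = 0.2686
−0.27·log₂(0.27) = 0.5100
Sum ≈ 2.2119 → 2.212 bits.

2.212 bits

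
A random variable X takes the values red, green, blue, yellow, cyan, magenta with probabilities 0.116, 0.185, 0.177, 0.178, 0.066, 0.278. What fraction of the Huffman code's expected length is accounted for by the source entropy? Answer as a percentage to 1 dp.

97.3%

Entropy H = −Σ p log₂ p ≈ 2.4685 bits.
Huffman merges: 33/500+29/250→91/500; 177/1000+89/500→71/200; 91/500+37/200→367/1000; 139/500+71/200→633/1000; 367/1000+633/1000→1. L = 2537/1000 ≈ 2.5370.
Efficiency = H/L = 2.4685/2.5370 = 97.3%.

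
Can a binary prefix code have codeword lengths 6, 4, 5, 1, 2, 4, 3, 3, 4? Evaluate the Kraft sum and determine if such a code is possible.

1.234375; no

With common denominator 2^6 = 64: Σ 2^(−ℓᵢ) = 1/64 + 4/64 + 2/64 + 32/64 + 16/64 + 4/64 + 8/64 + 8/64 + 4/64 = 79/64 = 1.234375.
Kraft's inequality requires Σ ≤ 1; here Σ = 1.234375 > 1, so no such prefix code exists.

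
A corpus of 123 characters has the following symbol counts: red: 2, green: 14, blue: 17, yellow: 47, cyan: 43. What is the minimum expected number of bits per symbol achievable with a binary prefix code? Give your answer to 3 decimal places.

2.016 bits/symbol

Probabilities are the counts divided by 123.
Repeatedly combine the two least-probable nodes; the expected code length is the sum of the merged weights.
merge 2/123 + 14/123 → 16/123
merge 16/123 + 17/123 → 11/41
merge 11/41 + 43/123 → 76/123
merge 47/123 + 76/123 → 1
L = 16/123 + 11/41 + 76/123 + 1 = 248/123 ≈ 2.016 bits/symbol.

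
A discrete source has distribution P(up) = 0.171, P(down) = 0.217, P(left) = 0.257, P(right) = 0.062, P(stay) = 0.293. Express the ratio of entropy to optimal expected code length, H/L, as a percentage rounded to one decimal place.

Entropy H = −Σ p log₂ p ≈ 2.1854 bits.
Huffman merges: 31/500+171/1000→233/1000; 217/1000+233/1000→9/20; 257/1000+293/1000→11/20; 9/20+11/20→1. L = 2233/1000 ≈ 2.2330.
Efficiency = H/L = 2.1854/2.2330 = 97.9%.

97.9%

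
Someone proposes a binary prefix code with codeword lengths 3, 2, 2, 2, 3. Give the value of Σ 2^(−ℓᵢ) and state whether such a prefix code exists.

With common denominator 2^3 = 8: Σ 2^(−ℓᵢ) = 1/8 + 2/8 + 2/8 + 2/8 + 1/8 = 8/8 = 1.
Kraft's inequality requires Σ ≤ 1; here Σ = 1 ≤ 1, so such a prefix code exists.

1; yes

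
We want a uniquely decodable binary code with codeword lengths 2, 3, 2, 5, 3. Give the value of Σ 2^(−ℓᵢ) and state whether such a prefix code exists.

0.78125; yes

With common denominator 2^5 = 32: Σ 2^(−ℓᵢ) = 8/32 + 4/32 + 8/32 + 1/32 + 4/32 = 25/32 = 0.78125.
Kraft's inequality requires Σ ≤ 1; here Σ = 0.78125 ≤ 1, so such a prefix code exists.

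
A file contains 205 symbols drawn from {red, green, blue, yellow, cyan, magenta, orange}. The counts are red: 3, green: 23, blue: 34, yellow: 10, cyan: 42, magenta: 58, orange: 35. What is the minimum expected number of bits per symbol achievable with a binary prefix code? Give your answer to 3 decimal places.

2.576 bits/symbol

Probabilities are the counts divided by 205.
Repeatedly combine the two least-probable nodes; the expected code length is the sum of the merged weights.
merge 3/205 + 2/41 → 13/205
merge 13/205 + 23/205 → 36/205
merge 34/205 + 7/41 → 69/205
merge 36/205 + 42/205 → 78/205
merge 58/205 + 69/205 → 127/205
merge 78/205 + 127/205 → 1
L = 13/205 + 36/205 + 69/205 + 78/205 + 127/205 + 1 = 528/205 ≈ 2.576 bits/symbol.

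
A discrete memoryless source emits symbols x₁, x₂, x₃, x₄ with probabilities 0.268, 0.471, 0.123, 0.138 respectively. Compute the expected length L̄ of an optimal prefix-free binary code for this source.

1.79 bits/symbol

Repeatedly combine the two least-probable nodes; the expected code length is the sum of the merged weights.
merge 123/1000 + 69/500 → 261/1000
merge 261/1000 + 67/250 → 529/1000
merge 471/1000 + 529/1000 → 1
L = 261/1000 + 529/1000 + 1 = 179/100 = 1.79 bits/symbol.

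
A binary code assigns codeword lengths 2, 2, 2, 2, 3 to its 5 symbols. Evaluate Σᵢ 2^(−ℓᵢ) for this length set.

1.125

With common denominator 2^3 = 8: Σ 2^(−ℓᵢ) = 2/8 + 2/8 + 2/8 + 2/8 + 1/8 = 9/8 = 1.125.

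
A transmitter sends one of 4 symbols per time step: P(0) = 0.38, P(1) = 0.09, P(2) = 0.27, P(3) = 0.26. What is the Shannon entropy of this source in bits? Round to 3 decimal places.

1.858 bits

H = −Σ pᵢ log₂ pᵢ.
−0.38·log₂(0.38) = 0.5305
−0.09·log₂(0.09) = 0.3127
−0.27·log₂(0.27) = 0.5100
−0.26·log₂(0.26) = 0.5053
Sum ≈ 1.8584 → 1.858 bits.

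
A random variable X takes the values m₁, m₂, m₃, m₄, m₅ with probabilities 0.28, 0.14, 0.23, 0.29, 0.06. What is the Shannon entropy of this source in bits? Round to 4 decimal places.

H = −Σ pᵢ log₂ pᵢ.
−0.28·log₂(0.28) = 0.5142
−0.14·log₂(0.14) = 0.3971
−0.23·log₂(0.23) = 0.4877
−0.29·log₂(0.29) = 0.5179
−0.06·log₂(0.06) = 0.2435
Sum ≈ 2.1604 → 2.1604 bits.

2.1604 bits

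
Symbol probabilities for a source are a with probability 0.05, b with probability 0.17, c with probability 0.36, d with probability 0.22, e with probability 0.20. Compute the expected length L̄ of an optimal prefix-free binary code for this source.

Repeatedly combine the two least-probable nodes; the expected code length is the sum of the merged weights.
merge 1/20 + 17/100 → 11/50
merge 1/5 + 11/50 → 21/50
merge 11/50 + 9/25 → 29/50
merge 21/50 + 29/50 → 1
L = 11/50 + 21/50 + 29/50 + 1 = 111/50 = 2.22 bits/symbol.

2.22 bits/symbol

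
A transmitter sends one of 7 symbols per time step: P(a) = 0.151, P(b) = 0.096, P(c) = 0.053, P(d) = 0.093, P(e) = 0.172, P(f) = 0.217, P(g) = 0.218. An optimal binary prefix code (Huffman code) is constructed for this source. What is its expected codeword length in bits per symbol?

Repeatedly combine the two least-probable nodes; the expected code length is the sum of the merged weights.
merge 53/1000 + 93/1000 → 73/500
merge 12/125 + 73/500 → 121/500
merge 151/1000 + 43/250 → 323/1000
merge 217/1000 + 109/500 → 87/200
merge 121/500 + 323/1000 → 113/200
merge 87/200 + 113/200 → 1
L = 73/500 + 121/500 + 323/1000 + 87/200 + 113/200 + 1 = 2711/1000 = 2.711 bits/symbol.

2.711 bits/symbol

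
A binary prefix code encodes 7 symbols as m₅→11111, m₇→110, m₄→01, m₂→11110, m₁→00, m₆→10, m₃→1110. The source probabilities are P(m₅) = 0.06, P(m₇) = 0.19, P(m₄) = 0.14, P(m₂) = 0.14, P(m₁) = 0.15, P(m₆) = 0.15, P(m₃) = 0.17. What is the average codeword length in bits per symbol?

L̄ = Σ pᵢ·ℓᵢ = 0.06·5 + 0.19·3 + 0.14·2 + 0.14·5 + 0.15·2 + 0.15·2 + 0.17·4 = 3.13 bits/symbol.

3.13 bits/symbol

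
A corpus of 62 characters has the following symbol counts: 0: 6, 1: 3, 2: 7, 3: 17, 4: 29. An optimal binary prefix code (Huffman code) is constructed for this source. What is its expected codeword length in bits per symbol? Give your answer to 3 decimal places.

Probabilities are the counts divided by 62.
Repeatedly combine the two least-probable nodes; the expected code length is the sum of the merged weights.
merge 3/62 + 3/31 → 9/62
merge 7/62 + 9/62 → 8/31
merge 8/31 + 17/62 → 33/62
merge 29/62 + 33/62 → 1
L = 9/62 + 8/31 + 33/62 + 1 = 60/31 ≈ 1.935 bits/symbol.

1.935 bits/symbol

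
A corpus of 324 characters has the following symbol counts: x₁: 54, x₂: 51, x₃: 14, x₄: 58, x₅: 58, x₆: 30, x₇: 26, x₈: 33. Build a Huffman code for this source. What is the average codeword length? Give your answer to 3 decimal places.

Probabilities are the counts divided by 324.
Repeatedly combine the two least-probable nodes; the expected code length is the sum of the merged weights.
merge 7/162 + 13/162 → 10/81
merge 5/54 + 11/108 → 7/36
merge 10/81 + 17/108 → 91/324
merge 1/6 + 29/162 → 28/81
merge 29/162 + 7/36 → 121/324
merge 91/324 + 28/81 → 203/324
merge 121/324 + 203/324 → 1
L = 10/81 + 7/36 + 91/324 + 28/81 + 121/324 + 203/324 + 1 = 53/18 ≈ 2.944 bits/symbol.

2.944 bits/symbol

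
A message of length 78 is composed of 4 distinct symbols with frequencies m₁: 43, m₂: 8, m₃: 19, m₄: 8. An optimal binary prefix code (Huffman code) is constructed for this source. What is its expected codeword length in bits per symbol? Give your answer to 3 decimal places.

Probabilities are the counts divided by 78.
Repeatedly combine the two least-probable nodes; the expected code length is the sum of the merged weights.
merge 4/39 + 4/39 → 8/39
merge 8/39 + 19/78 → 35/78
merge 35/78 + 43/78 → 1
L = 8/39 + 35/78 + 1 = 43/26 ≈ 1.654 bits/symbol.

1.654 bits/symbol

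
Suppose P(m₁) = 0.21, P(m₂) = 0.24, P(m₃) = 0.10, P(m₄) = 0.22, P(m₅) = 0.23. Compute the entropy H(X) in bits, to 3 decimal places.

H = −Σ pᵢ log₂ pᵢ.
−0.21·log₂(0.21) = 0.4728
−0.24·log₂(0.24) = 0.4941
−0.10·log₂(0.10) = 0.3322
−0.22·log₂(0.22) = 0.4806
−0.23·log₂(0.23) = 0.4877
Sum ≈ 2.2674 → 2.267 bits.

2.267 bits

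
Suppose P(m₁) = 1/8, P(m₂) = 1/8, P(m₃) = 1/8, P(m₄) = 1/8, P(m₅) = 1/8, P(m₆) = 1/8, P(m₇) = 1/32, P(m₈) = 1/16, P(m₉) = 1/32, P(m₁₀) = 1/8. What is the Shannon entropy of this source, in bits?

3.1875 bits

Each probability is a power of 1/2, so log₂(1/p) is an integer.
H = Σ p·log₂(1/p) = 1/8·3 + 1/8·3 + 1/8·3 + 1/8·3 + 1/8·3 + 1/8·3 + 1/32·5 + 1/16·4 + 1/32·5 + 1/8·3 = 3.1875 bits.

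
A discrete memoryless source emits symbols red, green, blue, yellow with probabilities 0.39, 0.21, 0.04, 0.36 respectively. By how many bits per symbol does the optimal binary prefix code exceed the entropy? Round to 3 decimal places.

0.141 bits

Entropy H = −Σ p log₂ p ≈ 1.7190 bits.
Huffman merges: 1/25+21/100→1/4; 1/4+9/25→61/100; 39/100+61/100→1. L = 93/50 ≈ 1.8600.
L − H = 1.8600 − 1.7190 = 0.141 bits.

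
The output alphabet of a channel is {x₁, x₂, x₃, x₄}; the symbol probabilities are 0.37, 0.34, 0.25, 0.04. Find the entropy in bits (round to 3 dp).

1.746 bits

H = −Σ pᵢ log₂ pᵢ.
−0.37·log₂(0.37) = 0.5307
−0.34·log₂(0.34) = 0.5292
−0.25·log₂(0.25) = 0.5000
−0.04·log₂(0.04) = 0.1858
Sum ≈ 1.7457 → 1.746 bits.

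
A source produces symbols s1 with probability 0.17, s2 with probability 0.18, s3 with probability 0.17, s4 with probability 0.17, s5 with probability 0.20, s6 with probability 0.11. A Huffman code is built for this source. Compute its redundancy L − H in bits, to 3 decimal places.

0.056 bits

Entropy H = −Σ p log₂ p ≈ 2.5637 bits.
Huffman merges: 11/100+17/100→7/25; 17/100+17/100→17/50; 9/50+1/5→19/50; 7/25+17/50→31/50; 19/50+31/50→1. L = 131/50 ≈ 2.6200.
L − H = 2.6200 − 2.5637 = 0.056 bits.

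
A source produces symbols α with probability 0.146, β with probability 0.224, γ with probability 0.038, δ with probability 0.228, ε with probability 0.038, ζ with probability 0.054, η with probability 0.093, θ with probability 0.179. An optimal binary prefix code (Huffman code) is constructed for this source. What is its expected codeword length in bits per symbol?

2.754 bits/symbol

Repeatedly combine the two least-probable nodes; the expected code length is the sum of the merged weights.
merge 19/500 + 19/500 → 19/250
merge 27/500 + 19/250 → 13/100
merge 93/1000 + 13/100 → 223/1000
merge 73/500 + 179/1000 → 13/40
merge 223/1000 + 28/125 → 447/1000
merge 57/250 + 13/40 → 553/1000
merge 447/1000 + 553/1000 → 1
L = 19/250 + 13/100 + 223/1000 + 13/40 + 447/1000 + 553/1000 + 1 = 1377/500 = 2.754 bits/symbol.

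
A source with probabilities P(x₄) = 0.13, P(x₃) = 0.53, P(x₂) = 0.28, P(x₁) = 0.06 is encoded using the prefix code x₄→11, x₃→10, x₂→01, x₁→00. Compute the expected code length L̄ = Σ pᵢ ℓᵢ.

2 bits/symbol

L̄ = Σ pᵢ·ℓᵢ = 0.13·2 + 0.53·2 + 0.28·2 + 0.06·2 = 2 bits/symbol.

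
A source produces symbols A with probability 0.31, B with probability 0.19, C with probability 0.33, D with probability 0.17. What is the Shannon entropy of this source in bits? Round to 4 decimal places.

1.9414 bits

H = −Σ pᵢ log₂ pᵢ.
−0.31·log₂(0.31) = 0.5238
−0.19·log₂(0.19) = 0.4552
−0.33·log₂(0.33) = 0.5278
−0.17·log₂(0.17) = 0.4346
Sum ≈ 1.9414 → 1.9414 bits.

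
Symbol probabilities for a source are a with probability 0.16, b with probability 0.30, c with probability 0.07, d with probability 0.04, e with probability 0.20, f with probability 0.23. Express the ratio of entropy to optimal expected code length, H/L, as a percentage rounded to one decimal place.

Entropy H = −Σ p log₂ p ≈ 2.3505 bits.
Huffman merges: 1/25+7/100→11/100; 11/100+4/25→27/100; 1/5+23/100→43/100; 27/100+3/10→57/100; 43/100+57/100→1. L = 119/50 ≈ 2.3800.
Efficiency = H/L = 2.3505/2.3800 = 98.8%.

98.8%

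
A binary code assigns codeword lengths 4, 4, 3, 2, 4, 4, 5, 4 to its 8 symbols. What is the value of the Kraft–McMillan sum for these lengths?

With common denominator 2^5 = 32: Σ 2^(−ℓᵢ) = 2/32 + 2/32 + 4/32 + 8/32 + 2/32 + 2/32 + 1/32 + 2/32 = 23/32 = 0.71875.

0.71875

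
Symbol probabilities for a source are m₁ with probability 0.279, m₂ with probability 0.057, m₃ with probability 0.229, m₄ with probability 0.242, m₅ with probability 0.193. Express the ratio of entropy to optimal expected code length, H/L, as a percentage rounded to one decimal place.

Entropy H = −Σ p log₂ p ≈ 2.1898 bits.
Huffman merges: 57/1000+193/1000→1/4; 229/1000+121/500→471/1000; 1/4+279/1000→529/1000; 471/1000+529/1000→1. L = 9/4 ≈ 2.2500.
Efficiency = H/L = 2.1898/2.2500 = 97.3%.

97.3%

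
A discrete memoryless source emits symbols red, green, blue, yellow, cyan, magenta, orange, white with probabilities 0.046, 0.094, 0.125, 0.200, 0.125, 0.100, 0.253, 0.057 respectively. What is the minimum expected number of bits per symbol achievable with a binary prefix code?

2.844 bits/symbol

Repeatedly combine the two least-probable nodes; the expected code length is the sum of the merged weights.
merge 23/500 + 57/1000 → 103/1000
merge 47/500 + 1/10 → 97/500
merge 103/1000 + 1/8 → 57/250
merge 1/8 + 97/500 → 319/1000
merge 1/5 + 57/250 → 107/250
merge 253/1000 + 319/1000 → 143/250
merge 107/250 + 143/250 → 1
L = 103/1000 + 97/500 + 57/250 + 319/1000 + 107/250 + 143/250 + 1 = 711/250 = 2.844 bits/symbol.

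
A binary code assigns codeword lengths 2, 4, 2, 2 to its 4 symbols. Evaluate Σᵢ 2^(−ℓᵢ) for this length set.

0.8125

With common denominator 2^4 = 16: Σ 2^(−ℓᵢ) = 4/16 + 1/16 + 4/16 + 4/16 = 13/16 = 0.8125.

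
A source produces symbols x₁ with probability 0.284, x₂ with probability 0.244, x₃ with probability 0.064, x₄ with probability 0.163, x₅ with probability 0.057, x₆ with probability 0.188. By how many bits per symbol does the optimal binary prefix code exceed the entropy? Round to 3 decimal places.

0.023 bits

Entropy H = −Σ p log₂ p ≈ 2.3816 bits.
Huffman merges: 57/1000+8/125→121/1000; 121/1000+163/1000→71/250; 47/250+61/250→54/125; 71/250+71/250→71/125; 54/125+71/125→1. L = 481/200 ≈ 2.4050.
L − H = 2.4050 − 2.3816 = 0.023 bits.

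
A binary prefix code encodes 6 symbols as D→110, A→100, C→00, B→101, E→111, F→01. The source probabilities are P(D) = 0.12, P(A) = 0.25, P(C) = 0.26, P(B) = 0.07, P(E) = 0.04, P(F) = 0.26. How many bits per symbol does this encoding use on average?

2.48 bits/symbol

L̄ = Σ pᵢ·ℓᵢ = 0.12·3 + 0.25·3 + 0.26·2 + 0.07·3 + 0.04·3 + 0.26·2 = 2.48 bits/symbol.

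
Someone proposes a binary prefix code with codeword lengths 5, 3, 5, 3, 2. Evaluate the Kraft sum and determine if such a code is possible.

0.5625; yes

With common denominator 2^5 = 32: Σ 2^(−ℓᵢ) = 1/32 + 4/32 + 1/32 + 4/32 + 8/32 = 18/32 = 0.5625.
Kraft's inequality requires Σ ≤ 1; here Σ = 0.5625 ≤ 1, so such a prefix code exists.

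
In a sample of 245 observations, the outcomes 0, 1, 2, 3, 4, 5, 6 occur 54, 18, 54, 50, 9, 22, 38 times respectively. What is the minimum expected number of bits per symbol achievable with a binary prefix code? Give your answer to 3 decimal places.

2.665 bits/symbol

Probabilities are the counts divided by 245.
Repeatedly combine the two least-probable nodes; the expected code length is the sum of the merged weights.
merge 9/245 + 18/245 → 27/245
merge 22/245 + 27/245 → 1/5
merge 38/245 + 1/5 → 87/245
merge 10/49 + 54/245 → 104/245
merge 54/245 + 87/245 → 141/245
merge 104/245 + 141/245 → 1
L = 27/245 + 1/5 + 87/245 + 104/245 + 141/245 + 1 = 653/245 ≈ 2.665 bits/symbol.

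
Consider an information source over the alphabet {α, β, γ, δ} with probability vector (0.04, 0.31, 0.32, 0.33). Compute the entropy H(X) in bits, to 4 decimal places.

H = −Σ pᵢ log₂ pᵢ.
−0.04·log₂(0.04) = 0.1858
−0.31·log₂(0.31) = 0.5238
−0.32·log₂(0.32) = 0.5260
−0.33·log₂(0.33) = 0.5278
Sum ≈ 1.7634 → 1.7634 bits.

1.7634 bits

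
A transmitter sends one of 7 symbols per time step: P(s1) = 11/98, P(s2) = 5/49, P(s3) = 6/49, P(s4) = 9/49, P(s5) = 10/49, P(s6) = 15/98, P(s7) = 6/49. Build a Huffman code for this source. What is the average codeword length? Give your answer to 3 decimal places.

2.796 bits/symbol

Repeatedly combine the two least-probable nodes; the expected code length is the sum of the merged weights.
merge 5/49 + 11/98 → 3/14
merge 6/49 + 6/49 → 12/49
merge 15/98 + 9/49 → 33/98
merge 10/49 + 3/14 → 41/98
merge 12/49 + 33/98 → 57/98
merge 41/98 + 57/98 → 1
L = 3/14 + 12/49 + 33/98 + 41/98 + 57/98 + 1 = 137/49 ≈ 2.796 bits/symbol.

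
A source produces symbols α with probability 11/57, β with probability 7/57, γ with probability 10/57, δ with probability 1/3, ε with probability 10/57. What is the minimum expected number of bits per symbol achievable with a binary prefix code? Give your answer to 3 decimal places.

Repeatedly combine the two least-probable nodes; the expected code length is the sum of the merged weights.
merge 7/57 + 10/57 → 17/57
merge 10/57 + 11/57 → 7/19
merge 17/57 + 1/3 → 12/19
merge 7/19 + 12/19 → 1
L = 17/57 + 7/19 + 12/19 + 1 = 131/57 ≈ 2.298 bits/symbol.

2.298 bits/symbol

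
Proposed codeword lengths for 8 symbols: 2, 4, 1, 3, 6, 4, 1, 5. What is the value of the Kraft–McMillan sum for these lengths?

1.546875

With common denominator 2^6 = 64: Σ 2^(−ℓᵢ) = 16/64 + 4/64 + 32/64 + 8/64 + 1/64 + 4/64 + 32/64 + 2/64 = 99/64 = 1.546875.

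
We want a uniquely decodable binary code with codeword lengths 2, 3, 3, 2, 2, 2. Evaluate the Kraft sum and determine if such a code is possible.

1.25; no

With common denominator 2^3 = 8: Σ 2^(−ℓᵢ) = 2/8 + 1/8 + 1/8 + 2/8 + 2/8 + 2/8 = 10/8 = 1.25.
Kraft's inequality requires Σ ≤ 1; here Σ = 1.25 > 1, so no such prefix code exists.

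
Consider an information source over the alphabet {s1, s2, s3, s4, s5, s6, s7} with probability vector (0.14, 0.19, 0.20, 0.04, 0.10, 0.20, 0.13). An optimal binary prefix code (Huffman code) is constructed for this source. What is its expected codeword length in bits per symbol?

Repeatedly combine the two least-probable nodes; the expected code length is the sum of the merged weights.
merge 1/25 + 1/10 → 7/50
merge 13/100 + 7/50 → 27/100
merge 7/50 + 19/100 → 33/100
merge 1/5 + 1/5 → 2/5
merge 27/100 + 33/100 → 3/5
merge 2/5 + 3/5 → 1
L = 7/50 + 27/100 + 33/100 + 2/5 + 3/5 + 1 = 137/50 = 2.74 bits/symbol.

2.74 bits/symbol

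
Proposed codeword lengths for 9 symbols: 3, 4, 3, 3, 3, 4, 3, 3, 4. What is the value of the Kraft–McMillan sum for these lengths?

With common denominator 2^4 = 16: Σ 2^(−ℓᵢ) = 2/16 + 1/16 + 2/16 + 2/16 + 2/16 + 1/16 + 2/16 + 2/16 + 1/16 = 15/16 = 0.9375.

0.9375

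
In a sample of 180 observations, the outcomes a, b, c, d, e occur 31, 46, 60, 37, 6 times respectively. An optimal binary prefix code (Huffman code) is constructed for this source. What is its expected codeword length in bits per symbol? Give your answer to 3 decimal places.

2.206 bits/symbol

Probabilities are the counts divided by 180.
Repeatedly combine the two least-probable nodes; the expected code length is the sum of the merged weights.
merge 1/30 + 31/180 → 37/180
merge 37/180 + 37/180 → 37/90
merge 23/90 + 1/3 → 53/90
merge 37/90 + 53/90 → 1
L = 37/180 + 37/90 + 53/90 + 1 = 397/180 ≈ 2.206 bits/symbol.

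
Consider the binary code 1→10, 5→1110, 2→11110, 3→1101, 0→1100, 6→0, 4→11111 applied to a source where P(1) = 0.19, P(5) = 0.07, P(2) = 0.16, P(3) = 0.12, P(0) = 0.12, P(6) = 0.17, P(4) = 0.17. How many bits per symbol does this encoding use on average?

3.44 bits/symbol

L̄ = Σ pᵢ·ℓᵢ = 0.19·2 + 0.07·4 + 0.16·5 + 0.12·4 + 0.12·4 + 0.17·1 + 0.17·5 = 3.44 bits/symbol.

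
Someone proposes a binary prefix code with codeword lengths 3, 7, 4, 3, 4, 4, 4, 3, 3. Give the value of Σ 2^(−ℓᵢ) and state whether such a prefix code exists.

With common denominator 2^7 = 128: Σ 2^(−ℓᵢ) = 16/128 + 1/128 + 8/128 + 16/128 + 8/128 + 8/128 + 8/128 + 16/128 + 16/128 = 97/128 = 0.7578125.
Kraft's inequality requires Σ ≤ 1; here Σ = 0.7578125 ≤ 1, so such a prefix code exists.

0.7578125; yes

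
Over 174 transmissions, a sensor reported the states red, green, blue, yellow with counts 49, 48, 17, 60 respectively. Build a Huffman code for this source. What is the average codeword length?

Probabilities are the counts divided by 174.
Repeatedly combine the two least-probable nodes; the expected code length is the sum of the merged weights.
merge 17/174 + 8/29 → 65/174
merge 49/174 + 10/29 → 109/174
merge 65/174 + 109/174 → 1
L = 65/174 + 109/174 + 1 = 2 bits/symbol.

2 bits/symbol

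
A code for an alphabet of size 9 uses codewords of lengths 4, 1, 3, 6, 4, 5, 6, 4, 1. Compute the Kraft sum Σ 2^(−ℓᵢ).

1.375

With common denominator 2^6 = 64: Σ 2^(−ℓᵢ) = 4/64 + 32/64 + 8/64 + 1/64 + 4/64 + 2/64 + 1/64 + 4/64 + 32/64 = 88/64 = 1.375.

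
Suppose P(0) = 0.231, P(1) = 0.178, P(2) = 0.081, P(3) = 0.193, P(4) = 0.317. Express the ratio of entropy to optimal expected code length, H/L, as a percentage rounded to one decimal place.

Entropy H = −Σ p log₂ p ≈ 2.2087 bits.
Huffman merges: 81/1000+89/500→259/1000; 193/1000+231/1000→53/125; 259/1000+317/1000→72/125; 53/125+72/125→1. L = 2259/1000 ≈ 2.2590.
Efficiency = H/L = 2.2087/2.2590 = 97.8%.

97.8%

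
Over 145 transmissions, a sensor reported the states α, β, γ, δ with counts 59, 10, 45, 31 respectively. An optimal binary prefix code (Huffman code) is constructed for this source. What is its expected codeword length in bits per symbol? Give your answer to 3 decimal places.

1.876 bits/symbol

Probabilities are the counts divided by 145.
Repeatedly combine the two least-probable nodes; the expected code length is the sum of the merged weights.
merge 2/29 + 31/145 → 41/145
merge 41/145 + 9/29 → 86/145
merge 59/145 + 86/145 → 1
L = 41/145 + 86/145 + 1 = 272/145 ≈ 1.876 bits/symbol.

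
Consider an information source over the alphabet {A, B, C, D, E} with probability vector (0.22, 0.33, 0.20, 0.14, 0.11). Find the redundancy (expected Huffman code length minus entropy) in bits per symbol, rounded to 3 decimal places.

Entropy H = −Σ p log₂ p ≈ 2.2202 bits.
Huffman merges: 11/100+7/50→1/4; 1/5+11/50→21/50; 1/4+33/100→29/50; 21/50+29/50→1. L = 9/4 ≈ 2.2500.
L − H = 2.2500 − 2.2202 = 0.030 bits.

0.030 bits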